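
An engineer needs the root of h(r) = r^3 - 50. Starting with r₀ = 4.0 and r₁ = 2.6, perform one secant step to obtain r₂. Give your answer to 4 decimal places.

h(4.0) = 14.000000, h(2.6) = -32.424000
r₂ = 2.600000 − (-32.424000)·(2.600000 − 4.000000) / (-32.424000 − 14.000000) = 2.600000 − (45.393600)/(-46.424000) = 3.577805

3.5778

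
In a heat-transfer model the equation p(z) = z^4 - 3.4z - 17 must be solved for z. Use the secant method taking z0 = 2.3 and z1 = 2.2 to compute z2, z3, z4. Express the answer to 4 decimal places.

p(2.3) = 3.164100, p(2.2) = -1.054400
z2 = 2.200000 − (-1.054400)·(2.200000 − 2.300000) / (-1.054400 − 3.164100) = 2.200000 − (0.105440)/(-4.218500) = 2.224995
p(2.224995) = -0.056529
z3 = 2.224995 − (-0.056529)·(2.224995 − 2.200000) / (-0.056529 − (-1.054400)) = 2.224995 − (-0.001413)/(0.997871) = 2.226411
p(2.226411) = 0.001103
z4 = 2.226411 − 0.001103·(2.226411 − 2.224995) / (0.001103 − (-0.056529)) = 2.226411 − (0.000002)/(0.057632) = 2.226384

2.2250, 2.2264, 2.2264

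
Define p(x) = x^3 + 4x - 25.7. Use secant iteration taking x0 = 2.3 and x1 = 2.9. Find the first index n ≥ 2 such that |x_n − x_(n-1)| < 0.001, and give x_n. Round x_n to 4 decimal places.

p(2.3) = -4.333000, p(2.9) = 10.289000
x2 = 2.900000 − 10.289000·(0.600000)/(14.622000) = 2.477801;  |Δ| = 0.422199
p(2.477801) = -0.576352
x3 = 2.477801 − (-0.576352)·(-0.422199)/(-10.865352) = 2.500196;  |Δ| = 0.022396
p(2.500196) = -0.070538
x4 = 2.500196 − (-0.070538)·(0.022396)/(0.505814) = 2.503319;  |Δ| = 0.003123
p(2.503319) = 0.000596
x5 = 2.503319 − 0.000596·(0.003123)/(0.071134) = 2.503293;  |Δ| = 0.000026
|x5 − x4| = 0.000026 < 0.001

n = 5, x_n = 2.5033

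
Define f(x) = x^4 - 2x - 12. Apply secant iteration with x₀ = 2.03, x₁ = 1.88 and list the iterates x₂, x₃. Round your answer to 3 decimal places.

f(2.03) = 0.92182, f(1.88) = -3.26802
x₂ = 1.88000 − (-3.26802)·(1.88000 − 2.03000) / (-3.26802 − 0.92182) = 1.88000 − (0.49020)/(-4.18983) = 1.99700
f(1.99700) = -0.08984
x₃ = 1.99700 − (-0.08984)·(1.99700 − 1.88000) / (-0.08984 − (-3.26802)) = 1.99700 − (-0.01051)/(3.17818) = 2.00031

1.997, 2.000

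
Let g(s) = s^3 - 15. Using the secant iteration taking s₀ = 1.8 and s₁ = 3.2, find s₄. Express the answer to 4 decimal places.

2.4702

g(1.8) = -9.168000, g(3.2) = 17.768000
s₂ = 3.200000 − 17.768000·(3.200000 − 1.800000) / (17.768000 − (-9.168000)) = 3.200000 − (24.875200)/(26.936000) = 2.276507
g(2.276507) = -3.202034
s₃ = 2.276507 − (-3.202034)·(2.276507 − 3.200000) / (-3.202034 − 17.768000) = 2.276507 − (2.957055)/(-20.970034) = 2.417521
g(2.417521) = -0.871027
s₄ = 2.417521 − (-0.871027)·(2.417521 − 2.276507) / (-0.871027 − (-3.202034)) = 2.417521 − (-0.122827)/(2.331007) = 2.470213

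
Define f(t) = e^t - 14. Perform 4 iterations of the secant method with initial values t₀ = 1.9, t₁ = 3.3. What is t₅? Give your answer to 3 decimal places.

2.639

f(1.9) = -7.31411, f(3.3) = 13.11264
t₂ = 3.30000 − 13.11264·(3.30000 − 1.90000) / (13.11264 − (-7.31411)) = 3.30000 − (18.35769)/(20.42674) = 2.40129
f(2.40129) = -2.96258
t₃ = 2.40129 − (-2.96258)·(2.40129 − 3.30000) / (-2.96258 − 13.11264) = 2.40129 − (2.66250)/(-16.07522) = 2.56692
f(2.56692) = -0.97437
t₄ = 2.56692 − (-0.97437)·(2.56692 − 2.40129) / (-0.97437 − (-2.96258)) = 2.56692 − (-0.16138)/(1.98821) = 2.64809
f(2.64809) = 0.12701
t₅ = 2.64809 − 0.12701·(2.64809 − 2.56692) / (0.12701 − (-0.97437)) = 2.64809 − (0.01031)/(1.10139) = 2.63873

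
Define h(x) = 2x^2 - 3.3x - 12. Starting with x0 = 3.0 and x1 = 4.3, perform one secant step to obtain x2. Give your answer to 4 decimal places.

3.3451

h(3.0) = -3.900000, h(4.3) = 10.790000
x2 = 4.300000 − 10.790000·(4.300000 − 3.000000) / (10.790000 − (-3.900000)) = 4.300000 − (14.027000)/(14.690000) = 3.345133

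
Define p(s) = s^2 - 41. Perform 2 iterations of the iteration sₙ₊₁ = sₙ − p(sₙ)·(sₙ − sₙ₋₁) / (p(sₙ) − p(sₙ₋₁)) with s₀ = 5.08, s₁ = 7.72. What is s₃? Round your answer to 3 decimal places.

p(5.08) = -15.19360, p(7.72) = 18.59840
s₂ = 7.72000 − 18.59840·(7.72000 − 5.08000) / (18.59840 − (-15.19360)) = 7.72000 − (49.09978)/(33.79200) = 6.26700
p(6.26700) = -1.72471
s₃ = 6.26700 − (-1.72471)·(6.26700 − 7.72000) / (-1.72471 − 18.59840) = 6.26700 − (2.50601)/(-20.32311) = 6.39031

6.390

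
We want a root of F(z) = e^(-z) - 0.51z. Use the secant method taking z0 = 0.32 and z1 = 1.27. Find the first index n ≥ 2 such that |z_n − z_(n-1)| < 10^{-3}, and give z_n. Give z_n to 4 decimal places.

n = 5, z_n = 0.8435

F(0.32) = 0.562949, F(1.27) = -0.366868
z2 = 1.270000 − (-0.366868)·(0.950000)/(-0.929817) = 0.895168;  |Δ| = 0.374832
F(0.895168) = -0.047997
z3 = 0.895168 − (-0.047997)·(-0.374832)/(0.318871) = 0.838748;  |Δ| = 0.056420
F(0.838748) = 0.004490
z4 = 0.838748 − 0.004490·(-0.056420)/(0.052487) = 0.843574;  |Δ| = 0.004826
F(0.843574) = -0.000053
z5 = 0.843574 − (-0.000053)·(0.004826)/(-0.004543) = 0.843518;  |Δ| = 0.000056
|z5 − z4| = 0.000056 < 10^{-3}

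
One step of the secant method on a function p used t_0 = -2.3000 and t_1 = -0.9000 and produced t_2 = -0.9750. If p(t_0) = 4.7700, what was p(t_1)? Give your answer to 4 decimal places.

-0.2700

The secant line through (-2.3000, 4.7700) and (-0.9000, p(t_1)) crosses zero at t_2 = -0.9750.
So (-2.3000, 4.7700), (-0.9000, p(t_1)), (-0.9750, 0) are collinear:
p(t_1) = 4.7700 · (-0.9000 − (-0.9750)) / (-2.3000 − (-0.9750)) = 4.7700 · (0.075000)/(-1.325000) = -0.270000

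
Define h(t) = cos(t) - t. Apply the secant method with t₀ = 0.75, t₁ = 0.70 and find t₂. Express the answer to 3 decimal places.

0.739

h(0.75) = -0.01831, h(0.70) = 0.06484
t₂ = 0.70000 − 0.06484·(0.70000 − 0.75000) / (0.06484 − (-0.01831)) = 0.70000 − (-0.00324)/(0.08315) = 0.73899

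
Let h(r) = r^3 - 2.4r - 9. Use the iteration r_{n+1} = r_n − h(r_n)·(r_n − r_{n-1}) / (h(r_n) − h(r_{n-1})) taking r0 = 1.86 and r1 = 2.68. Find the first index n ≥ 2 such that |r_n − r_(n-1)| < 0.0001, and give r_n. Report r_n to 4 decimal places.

n = 6, r_n = 2.4611

h(1.86) = -7.029144, h(2.68) = 3.816832
r2 = 2.680000 − 3.816832·(0.820000)/(10.845976) = 2.391432;  |Δ| = 0.288568
h(2.391432) = -1.062965
r3 = 2.391432 − (-1.062965)·(-0.288568)/(-4.879797) = 2.454291;  |Δ| = 0.062859
h(2.454291) = -0.106773
r4 = 2.454291 − (-0.106773)·(0.062859)/(0.956191) = 2.461310;  |Δ| = 0.007019
h(2.461310) = 0.003584
r5 = 2.461310 − 0.003584·(0.007019)/(0.110357) = 2.461082;  |Δ| = 0.000228
h(2.461082) = -0.000011
r6 = 2.461082 − (-0.000011)·(-0.000228)/(-0.003595) = 2.461083;  |Δ| = 0.000001
|r6 − r5| = 0.000001 < 0.0001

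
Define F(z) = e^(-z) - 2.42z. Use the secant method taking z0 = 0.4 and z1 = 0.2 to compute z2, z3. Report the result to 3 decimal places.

F(0.4) = -0.29768, F(0.2) = 0.33473
z2 = 0.20000 − 0.33473·(0.20000 − 0.40000) / (0.33473 − (-0.29768)) = 0.20000 − (-0.06695)/(0.63241) = 0.30586
F(0.30586) = -0.00369
z3 = 0.30586 − (-0.00369)·(0.30586 − 0.20000) / (-0.00369 − 0.33473) = 0.30586 − (-0.00039)/(-0.33842) = 0.30471

0.306, 0.305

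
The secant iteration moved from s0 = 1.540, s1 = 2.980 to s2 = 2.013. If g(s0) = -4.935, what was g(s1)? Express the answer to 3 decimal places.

The secant line through (1.540, -4.935) and (2.980, g(s1)) crosses zero at s2 = 2.013.
So (1.540, -4.935), (2.980, g(s1)), (2.013, 0) are collinear:
g(s1) = -4.935 · (2.980 − 2.013) / (1.540 − 2.013) = -4.935 · (0.96700)/(-0.47300) = 10.08910

10.089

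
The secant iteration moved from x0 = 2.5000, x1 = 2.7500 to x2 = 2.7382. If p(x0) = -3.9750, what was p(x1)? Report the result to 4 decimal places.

0.1969

The secant line through (2.5000, -3.9750) and (2.7500, p(x1)) crosses zero at x2 = 2.7382.
So (2.5000, -3.9750), (2.7500, p(x1)), (2.7382, 0) are collinear:
p(x1) = -3.9750 · (2.7500 − 2.7382) / (2.5000 − 2.7382) = -3.9750 · (0.011800)/(-0.238200) = 0.196914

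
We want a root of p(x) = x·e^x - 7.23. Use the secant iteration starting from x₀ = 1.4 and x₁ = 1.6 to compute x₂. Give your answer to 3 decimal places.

1.538

p(1.4) = -1.55272, p(1.6) = 0.69485
x₂ = 1.60000 − 0.69485·(1.60000 − 1.40000) / (0.69485 − (-1.55272)) = 1.60000 − (0.13897)/(2.24757) = 1.53817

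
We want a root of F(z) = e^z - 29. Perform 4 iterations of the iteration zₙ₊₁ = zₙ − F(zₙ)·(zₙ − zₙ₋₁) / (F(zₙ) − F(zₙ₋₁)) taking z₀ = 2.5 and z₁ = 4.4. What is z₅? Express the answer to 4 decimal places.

F(2.5) = -16.817506, F(4.4) = 52.450869
z₂ = 4.400000 − 52.450869·(4.400000 − 2.500000) / (52.450869 − (-16.817506)) = 4.400000 − (99.656650)/(69.268375) = 2.961297
F(2.961297) = -9.676991
z₃ = 2.961297 − (-9.676991)·(2.961297 − 4.400000) / (-9.676991 − 52.450869) = 2.961297 − (13.922321)/(-62.127860) = 3.185388
F(3.185388) = -4.823334
z₄ = 3.185388 − (-4.823334)·(3.185388 − 2.961297) / (-4.823334 − (-9.676991)) = 3.185388 − (-1.080868)/(4.853658) = 3.408079
F(3.408079) = 1.207171
z₅ = 3.408079 − 1.207171·(3.408079 − 3.185388) / (1.207171 − (-4.823334)) = 3.408079 − (0.268827)/(6.030504) = 3.363502

3.3635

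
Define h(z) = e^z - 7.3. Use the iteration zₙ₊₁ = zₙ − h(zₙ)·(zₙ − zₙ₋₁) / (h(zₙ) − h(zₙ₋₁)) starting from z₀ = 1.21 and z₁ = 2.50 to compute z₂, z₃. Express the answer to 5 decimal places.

h(1.21) = -3.9465153, h(2.50) = 4.8824940
z₂ = 2.5000000 − 4.8824940·(2.5000000 − 1.2100000) / (4.8824940 − (-3.9465153)) = 2.5000000 − (6.2984172)/(8.8290093) = 1.7866224
h(1.7866224) = -1.3307432
z₃ = 1.7866224 − (-1.3307432)·(1.7866224 − 2.5000000) / (-1.3307432 − 4.8824940) = 1.7866224 − (0.9493224)/(-6.2132372) = 1.9394127

1.78662, 1.93941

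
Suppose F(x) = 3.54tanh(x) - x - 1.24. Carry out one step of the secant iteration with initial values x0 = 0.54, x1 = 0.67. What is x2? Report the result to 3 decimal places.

F(0.54) = -0.03482, F(0.67) = 0.16083
x2 = 0.67000 − 0.16083·(0.67000 − 0.54000) / (0.16083 − (-0.03482)) = 0.67000 − (0.02091)/(0.19565) = 0.56314

0.563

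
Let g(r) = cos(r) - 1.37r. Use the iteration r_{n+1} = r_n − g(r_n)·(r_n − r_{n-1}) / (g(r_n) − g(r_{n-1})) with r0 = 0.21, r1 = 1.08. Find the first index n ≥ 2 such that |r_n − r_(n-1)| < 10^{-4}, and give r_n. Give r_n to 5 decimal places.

n = 5, r_n = 0.60172

g(0.21) = 0.6903309, g(1.08) = -1.0082716
r2 = 1.0800000 − (-1.0082716)·(0.8700000)/(-1.6986026) = 0.5635776;  |Δ| = 0.5164224
g(0.5635776) = 0.0732479
r3 = 0.5635776 − 0.0732479·(-0.5164224)/(1.0815196) = 0.5985533;  |Δ| = 0.0349757
g(0.5985533) = 0.0061336
r4 = 0.5985533 − 0.0061336·(0.0349757)/(-0.0671143) = 0.6017497;  |Δ| = 0.0031964
g(0.6017497) = -0.0000508
r5 = 0.6017497 − (-0.0000508)·(0.0031964)/(-0.0061843) = 0.6017235;  |Δ| = 0.0000262
|r5 − r4| = 0.0000262 < 10^{-4}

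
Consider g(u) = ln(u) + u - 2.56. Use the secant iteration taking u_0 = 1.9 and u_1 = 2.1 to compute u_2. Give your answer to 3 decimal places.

1.912

g(1.9) = -0.01815, g(2.1) = 0.28194
u_2 = 2.10000 − 0.28194·(2.10000 − 1.90000) / (0.28194 − (-0.01815)) = 2.10000 − (0.05639)/(0.30008) = 1.91209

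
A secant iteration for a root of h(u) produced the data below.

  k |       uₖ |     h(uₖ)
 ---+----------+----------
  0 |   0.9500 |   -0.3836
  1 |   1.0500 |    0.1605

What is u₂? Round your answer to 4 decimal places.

u₂ = 1.0500 − 0.1605·(1.0500 − 0.9500) / (0.1605 − (-0.3836))
   = 1.0500 − (0.016050)/(0.544100) = 1.020502

1.0205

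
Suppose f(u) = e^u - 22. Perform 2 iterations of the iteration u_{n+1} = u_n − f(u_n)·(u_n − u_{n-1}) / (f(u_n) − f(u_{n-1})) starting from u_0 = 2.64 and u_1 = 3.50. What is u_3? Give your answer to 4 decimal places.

f(2.64) = -7.986796, f(3.50) = 11.115452
u_2 = 3.500000 − 11.115452·(3.500000 − 2.640000) / (11.115452 − (-7.986796)) = 3.500000 − (9.559289)/(19.102248) = 2.999573
f(2.999573) = -1.923046
u_3 = 2.999573 − (-1.923046)·(2.999573 − 3.500000) / (-1.923046 − 11.115452) = 2.999573 − (0.962345)/(-13.038498) = 3.073381

3.0734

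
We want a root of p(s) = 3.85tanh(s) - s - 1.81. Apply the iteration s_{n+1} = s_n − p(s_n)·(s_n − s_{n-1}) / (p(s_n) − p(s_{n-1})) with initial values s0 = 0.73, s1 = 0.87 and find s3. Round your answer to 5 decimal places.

0.84930

p(0.73) = -0.1411984, p(0.87) = 0.0202904
s2 = 0.8700000 − 0.0202904·(0.8700000 − 0.7300000) / (0.0202904 − (-0.1411984)) = 0.8700000 − (0.0028407)/(0.1614888) = 0.8524096
p(0.8524096) = 0.0030463
s3 = 0.8524096 − 0.0030463·(0.8524096 − 0.8700000) / (0.0030463 − 0.0202904) = 0.8524096 − (-0.0000536)/(-0.0172441) = 0.8493021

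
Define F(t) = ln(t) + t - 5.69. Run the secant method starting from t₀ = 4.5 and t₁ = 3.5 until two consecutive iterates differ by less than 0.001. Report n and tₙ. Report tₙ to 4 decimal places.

n = 4, tₙ = 4.2444

F(4.5) = 0.314077, F(3.5) = -0.937237
t₂ = 3.500000 − (-0.937237)·(-1.000000)/(-1.251314) = 4.249002;  |Δ| = 0.749002
F(4.249002) = 0.005686
t₃ = 4.249002 − 0.005686·(0.749002)/(0.942923) = 4.244485;  |Δ| = 0.004517
F(4.244485) = 0.000106
t₄ = 4.244485 − 0.000106·(-0.004517)/(-0.005580) = 4.244400;  |Δ| = 0.000086
|t₄ − t₃| = 0.000086 < 0.001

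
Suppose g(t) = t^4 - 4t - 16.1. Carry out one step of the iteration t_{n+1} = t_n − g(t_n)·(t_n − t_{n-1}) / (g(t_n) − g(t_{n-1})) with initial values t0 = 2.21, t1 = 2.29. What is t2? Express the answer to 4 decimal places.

g(2.21) = -1.085567, g(2.29) = 2.240585
t2 = 2.290000 − 2.240585·(2.290000 − 2.210000) / (2.240585 − (-1.085567)) = 2.290000 − (0.179247)/(3.326152) = 2.236110

2.2361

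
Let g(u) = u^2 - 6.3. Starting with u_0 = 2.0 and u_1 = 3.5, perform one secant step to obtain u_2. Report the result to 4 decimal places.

2.4182

g(2.0) = -2.300000, g(3.5) = 5.950000
u_2 = 3.500000 − 5.950000·(3.500000 − 2.000000) / (5.950000 − (-2.300000)) = 3.500000 − (8.925000)/(8.250000) = 2.418182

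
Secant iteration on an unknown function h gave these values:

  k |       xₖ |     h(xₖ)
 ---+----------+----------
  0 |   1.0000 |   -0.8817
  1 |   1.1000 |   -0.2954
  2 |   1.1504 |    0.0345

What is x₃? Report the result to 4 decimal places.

x₃ = 1.1504 − 0.0345·(1.1504 − 1.1000) / (0.0345 − (-0.2954))
   = 1.1504 − (0.001739)/(0.329900) = 1.145129

1.1451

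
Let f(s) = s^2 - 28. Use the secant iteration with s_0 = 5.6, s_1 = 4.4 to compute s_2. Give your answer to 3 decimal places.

5.264

f(5.6) = 3.36000, f(4.4) = -8.64000
s_2 = 4.40000 − (-8.64000)·(4.40000 − 5.60000) / (-8.64000 − 3.36000) = 4.40000 − (10.36800)/(-12.00000) = 5.26400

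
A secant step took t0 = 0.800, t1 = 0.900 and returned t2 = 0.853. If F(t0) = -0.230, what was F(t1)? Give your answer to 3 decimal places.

The secant line through (0.800, -0.230) and (0.900, F(t1)) crosses zero at t2 = 0.853.
So (0.800, -0.230), (0.900, F(t1)), (0.853, 0) are collinear:
F(t1) = -0.230 · (0.900 − 0.853) / (0.800 − 0.853) = -0.230 · (0.04700)/(-0.05300) = 0.20396

0.204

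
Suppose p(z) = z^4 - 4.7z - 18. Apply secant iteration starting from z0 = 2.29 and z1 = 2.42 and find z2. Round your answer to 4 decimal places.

2.3165

p(2.29) = -1.262415, p(2.42) = 4.923421
z2 = 2.420000 − 4.923421·(2.420000 − 2.290000) / (4.923421 − (-1.262415)) = 2.420000 − (0.640045)/(6.185836) = 2.316531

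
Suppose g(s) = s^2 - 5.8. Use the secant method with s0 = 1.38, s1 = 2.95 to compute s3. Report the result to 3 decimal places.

g(1.38) = -3.89560, g(2.95) = 2.90250
s2 = 2.95000 − 2.90250·(2.95000 − 1.38000) / (2.90250 − (-3.89560)) = 2.95000 − (4.55693)/(6.79810) = 2.27968
g(2.27968) = -0.60307
s3 = 2.27968 − (-0.60307)·(2.27968 − 2.95000) / (-0.60307 − 2.90250) = 2.27968 − (0.40425)/(-3.50557) = 2.39499

2.395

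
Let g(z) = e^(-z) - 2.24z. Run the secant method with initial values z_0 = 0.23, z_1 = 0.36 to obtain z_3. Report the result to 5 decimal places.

0.32315

g(0.23) = 0.2793336, g(0.36) = -0.1087237
z_2 = 0.3600000 − (-0.1087237)·(0.3600000 − 0.2300000) / (-0.1087237 − 0.2793336) = 0.3600000 − (-0.0141341)/(-0.3880573) = 0.3235773
g(0.3235773) = -0.0012573
z_3 = 0.3235773 − (-0.0012573)·(0.3235773 − 0.3600000) / (-0.0012573 − (-0.1087237)) = 0.3235773 − (0.0000458)/(0.1074664) = 0.3231512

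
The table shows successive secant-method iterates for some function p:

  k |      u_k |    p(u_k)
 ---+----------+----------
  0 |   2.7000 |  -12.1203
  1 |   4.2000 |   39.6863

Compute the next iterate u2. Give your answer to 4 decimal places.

u2 = 4.2000 − 39.6863·(4.2000 − 2.7000) / (39.6863 − (-12.1203))
   = 4.2000 − (59.529450)/(51.806600) = 3.050929

3.0509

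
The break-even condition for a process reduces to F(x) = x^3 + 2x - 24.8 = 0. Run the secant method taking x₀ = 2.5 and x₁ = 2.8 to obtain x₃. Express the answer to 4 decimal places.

F(2.5) = -4.175000, F(2.8) = 2.752000
x₂ = 2.800000 − 2.752000·(2.800000 − 2.500000) / (2.752000 − (-4.175000)) = 2.800000 − (0.825600)/(6.927000) = 2.680814
F(2.680814) = -0.171990
x₃ = 2.680814 − (-0.171990)·(2.680814 − 2.800000) / (-0.171990 − 2.752000) = 2.680814 − (0.020499)/(-2.923990) = 2.687825

2.6878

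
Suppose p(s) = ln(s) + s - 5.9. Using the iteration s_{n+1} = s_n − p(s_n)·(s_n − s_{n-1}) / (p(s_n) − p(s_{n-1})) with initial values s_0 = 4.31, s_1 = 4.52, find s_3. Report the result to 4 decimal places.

p(4.31) = -0.129062, p(4.52) = 0.128512
s_2 = 4.520000 − 0.128512·(4.520000 − 4.310000) / (0.128512 − (-0.129062)) = 4.520000 − (0.026988)/(0.257574) = 4.415224
p(4.415224) = 0.000283
s_3 = 4.415224 − 0.000283·(4.415224 − 4.520000) / (0.000283 − 0.128512) = 4.415224 − (-0.000030)/(-0.128229) = 4.414993

4.4150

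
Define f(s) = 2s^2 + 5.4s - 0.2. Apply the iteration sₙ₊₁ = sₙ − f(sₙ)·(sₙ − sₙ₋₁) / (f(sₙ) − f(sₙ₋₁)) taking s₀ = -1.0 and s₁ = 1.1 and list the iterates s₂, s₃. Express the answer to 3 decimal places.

f(-1.0) = -3.60000, f(1.1) = 8.16000
s₂ = 1.10000 − 8.16000·(1.10000 − (-1.00000)) / (8.16000 − (-3.60000)) = 1.10000 − (17.13600)/(11.76000) = -0.35714
f(-0.35714) = -1.87347
s₃ = -0.35714 − (-1.87347)·(-0.35714 − 1.10000) / (-1.87347 − 8.16000) = -0.35714 − (2.72991)/(-10.03347) = -0.08506

-0.357, -0.085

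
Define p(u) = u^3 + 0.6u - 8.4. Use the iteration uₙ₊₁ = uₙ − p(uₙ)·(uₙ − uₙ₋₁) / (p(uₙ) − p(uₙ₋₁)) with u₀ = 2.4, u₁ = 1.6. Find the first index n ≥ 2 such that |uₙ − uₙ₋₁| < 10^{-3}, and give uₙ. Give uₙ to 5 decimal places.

p(2.4) = 6.8640000, p(1.6) = -3.3440000
u₂ = 1.6000000 − (-3.3440000)·(-0.8000000)/(-10.2080000) = 1.8620690;  |Δ| = 0.2620690
p(1.8620690) = -0.8264053
u₃ = 1.8620690 − (-0.8264053)·(0.2620690)/(2.5175947) = 1.9480936;  |Δ| = 0.0860246
p(1.9480936) = 0.1620053
u₄ = 1.9480936 − 0.1620053·(0.0860246)/(0.9884107) = 1.9339938;  |Δ| = 0.0140999
p(1.9339938) = -0.0058253
u₅ = 1.9339938 − (-0.0058253)·(-0.0140999)/(-0.1678306) = 1.9344832;  |Δ| = 0.0004894
|u₅ − u₄| = 0.0004894 < 10^{-3}

n = 5, uₙ = 1.93448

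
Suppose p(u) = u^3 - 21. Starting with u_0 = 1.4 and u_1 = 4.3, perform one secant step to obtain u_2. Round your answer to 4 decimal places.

p(1.4) = -18.256000, p(4.3) = 58.507000
u_2 = 4.300000 − 58.507000·(4.300000 − 1.400000) / (58.507000 − (-18.256000)) = 4.300000 − (169.670300)/(76.763000) = 2.089686

2.0897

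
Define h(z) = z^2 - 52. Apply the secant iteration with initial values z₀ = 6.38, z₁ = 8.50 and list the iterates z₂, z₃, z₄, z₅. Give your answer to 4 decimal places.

7.1391, 7.2052, 7.2111, 7.2111

h(6.38) = -11.295600, h(8.50) = 20.250000
z₂ = 8.500000 − 20.250000·(8.500000 − 6.380000) / (20.250000 − (-11.295600)) = 8.500000 − (42.930000)/(31.545600) = 7.139113
h(7.139113) = -1.033067
z₃ = 7.139113 − (-1.033067)·(7.139113 − 8.500000) / (-1.033067 − 20.250000) = 7.139113 − (1.405887)/(-21.283067) = 7.205170
h(7.205170) = -0.085532
z₄ = 7.205170 − (-0.085532)·(7.205170 − 7.139113) / (-0.085532 − (-1.033067)) = 7.205170 − (-0.005650)/(0.947535) = 7.211132
h(7.211132) = 0.000429
z₅ = 7.211132 − 0.000429·(7.211132 − 7.205170) / (0.000429 − (-0.085532)) = 7.211132 − (0.000003)/(0.085962) = 7.211103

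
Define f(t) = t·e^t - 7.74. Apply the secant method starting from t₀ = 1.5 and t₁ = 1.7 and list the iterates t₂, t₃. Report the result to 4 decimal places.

1.5788, 1.5850

f(1.5) = -1.017466, f(1.7) = 1.565711
t₂ = 1.700000 − 1.565711·(1.700000 − 1.500000) / (1.565711 − (-1.017466)) = 1.700000 − (0.313142)/(2.583177) = 1.578776
f(1.578776) = -0.084484
t₃ = 1.578776 − (-0.084484)·(1.578776 − 1.700000) / (-0.084484 − 1.565711) = 1.578776 − (0.010241)/(-1.650194) = 1.584983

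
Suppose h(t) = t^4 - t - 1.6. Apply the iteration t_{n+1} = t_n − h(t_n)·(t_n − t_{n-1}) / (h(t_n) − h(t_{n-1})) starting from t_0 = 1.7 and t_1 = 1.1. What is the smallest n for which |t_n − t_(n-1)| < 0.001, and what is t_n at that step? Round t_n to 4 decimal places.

n = 6, t_n = 1.3056

h(1.7) = 5.052100, h(1.1) = -1.235900
t_2 = 1.100000 − (-1.235900)·(-0.600000)/(-6.288000) = 1.217929;  |Δ| = 0.117929
h(1.217929) = -0.617596
t_3 = 1.217929 − (-0.617596)·(0.117929)/(0.618304) = 1.335724;  |Δ| = 0.117794
h(1.335724) = 0.247497
t_4 = 1.335724 − 0.247497·(0.117794)/(0.865093) = 1.302024;  |Δ| = 0.033700
h(1.302024) = -0.028098
t_5 = 1.302024 − (-0.028098)·(-0.033700)/(-0.275594) = 1.305460;  |Δ| = 0.003436
h(1.305460) = -0.001078
t_6 = 1.305460 − (-0.001078)·(0.003436)/(0.027020) = 1.305597;  |Δ| = 0.000137
|t_6 − t_5| = 0.000137 < 0.001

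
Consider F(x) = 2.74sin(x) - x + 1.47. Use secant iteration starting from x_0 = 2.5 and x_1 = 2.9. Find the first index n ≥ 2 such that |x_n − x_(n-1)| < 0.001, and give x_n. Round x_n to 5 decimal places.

n = 4, x_n = 2.68299

F(2.5) = 0.6098137, F(2.9) = -0.7744568
x_2 = 2.9000000 − (-0.7744568)·(0.4000000)/(-1.3842705) = 2.6762123;  |Δ| = 0.2237877
F(2.6762123) = 0.0233977
x_3 = 2.6762123 − 0.0233977·(-0.2237877)/(0.7978545) = 2.6827750;  |Δ| = 0.0065627
F(2.6827750) = 0.0007390
x_4 = 2.6827750 − 0.0007390·(0.0065627)/(-0.0226586) = 2.6829891;  |Δ| = 0.0002140
|x_4 − x_3| = 0.0002140 < 0.001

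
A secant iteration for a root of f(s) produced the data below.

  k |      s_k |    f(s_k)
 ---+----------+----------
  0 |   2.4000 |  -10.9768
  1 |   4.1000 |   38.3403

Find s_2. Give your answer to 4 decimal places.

s_2 = 4.1000 − 38.3403·(4.1000 − 2.4000) / (38.3403 − (-10.9768))
   = 4.1000 − (65.178510)/(49.317100) = 2.778379

2.7784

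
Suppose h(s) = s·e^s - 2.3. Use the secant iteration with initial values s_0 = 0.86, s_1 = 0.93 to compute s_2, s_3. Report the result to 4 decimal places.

0.9177, 0.9182

h(0.86) = -0.267682, h(0.93) = 0.057094
s_2 = 0.930000 − 0.057094·(0.930000 − 0.860000) / (0.057094 − (-0.267682)) = 0.930000 − (0.003997)/(0.324775) = 0.917694
h(0.917694) = -0.002541
s_3 = 0.917694 − (-0.002541)·(0.917694 − 0.930000) / (-0.002541 − 0.057094) = 0.917694 − (0.000031)/(-0.059635) = 0.918219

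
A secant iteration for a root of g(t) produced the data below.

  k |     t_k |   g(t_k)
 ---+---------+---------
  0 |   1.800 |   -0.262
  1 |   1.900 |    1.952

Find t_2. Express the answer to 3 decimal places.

1.812

t_2 = 1.900 − 1.952·(1.900 − 1.800) / (1.952 − (-0.262))
   = 1.900 − (0.19520)/(2.21400) = 1.81183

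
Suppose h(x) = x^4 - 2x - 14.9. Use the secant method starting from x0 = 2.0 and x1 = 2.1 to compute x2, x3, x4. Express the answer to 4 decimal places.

2.0893, 2.0900, 2.0900

h(2.0) = -2.900000, h(2.1) = 0.348100
x2 = 2.100000 − 0.348100·(2.100000 − 2.000000) / (0.348100 − (-2.900000)) = 2.100000 − (0.034810)/(3.248100) = 2.089283
h(2.089283) = -0.024439
x3 = 2.089283 − (-0.024439)·(2.089283 − 2.100000) / (-0.024439 − 0.348100) = 2.089283 − (0.000262)/(-0.372539) = 2.089986
h(2.089986) = -0.000185
x4 = 2.089986 − (-0.000185)·(2.089986 − 2.089283) / (-0.000185 − (-0.024439)) = 2.089986 − (0.000000)/(0.024254) = 2.089991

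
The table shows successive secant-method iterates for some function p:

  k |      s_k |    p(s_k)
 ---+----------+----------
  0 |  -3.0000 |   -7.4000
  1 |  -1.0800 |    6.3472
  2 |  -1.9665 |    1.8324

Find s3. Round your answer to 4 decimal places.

s3 = -1.9665 − 1.8324·(-1.9665 − (-1.0800)) / (1.8324 − 6.3472)
   = -1.9665 − (-1.624423)/(-4.514800) = -2.326299

-2.3263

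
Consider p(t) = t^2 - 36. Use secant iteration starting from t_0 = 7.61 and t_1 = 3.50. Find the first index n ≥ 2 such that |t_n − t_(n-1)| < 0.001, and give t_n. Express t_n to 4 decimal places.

p(7.61) = 21.912100, p(3.50) = -23.750000
t_2 = 3.500000 − (-23.750000)·(-4.110000)/(-45.662100) = 5.637714;  |Δ| = 2.137714
p(5.637714) = -4.216183
t_3 = 5.637714 − (-4.216183)·(2.137714)/(19.533817) = 6.099118;  |Δ| = 0.461405
p(6.099118) = 1.199245
t_4 = 6.099118 − 1.199245·(0.461405)/(5.415429) = 5.996940;  |Δ| = 0.102178
p(5.996940) = -0.036705
t_5 = 5.996940 − (-0.036705)·(-0.102178)/(-1.235950) = 5.999975;  |Δ| = 0.003034
p(5.999975) = -0.000301
t_6 = 5.999975 − (-0.000301)·(0.003034)/(0.036404) = 6.000000;  |Δ| = 0.000025
|t_6 − t_5| = 0.000025 < 0.001

n = 6, t_n = 6.0000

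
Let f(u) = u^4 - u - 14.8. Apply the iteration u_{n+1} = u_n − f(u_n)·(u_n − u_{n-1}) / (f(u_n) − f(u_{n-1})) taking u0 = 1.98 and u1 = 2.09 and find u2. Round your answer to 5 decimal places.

2.02309

f(1.98) = -1.4104638, f(2.09) = 2.1902976
u2 = 2.0900000 − 2.1902976·(2.0900000 − 1.9800000) / (2.1902976 − (-1.4104638)) = 2.0900000 − (0.2409327)/(3.6007614) = 2.0230884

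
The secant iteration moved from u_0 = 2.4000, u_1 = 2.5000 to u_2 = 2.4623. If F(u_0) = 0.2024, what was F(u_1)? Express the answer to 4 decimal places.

The secant line through (2.4000, 0.2024) and (2.5000, F(u_1)) crosses zero at u_2 = 2.4623.
So (2.4000, 0.2024), (2.5000, F(u_1)), (2.4623, 0) are collinear:
F(u_1) = 0.2024 · (2.5000 − 2.4623) / (2.4000 − 2.4623) = 0.2024 · (0.037700)/(-0.062300) = -0.122480

-0.1225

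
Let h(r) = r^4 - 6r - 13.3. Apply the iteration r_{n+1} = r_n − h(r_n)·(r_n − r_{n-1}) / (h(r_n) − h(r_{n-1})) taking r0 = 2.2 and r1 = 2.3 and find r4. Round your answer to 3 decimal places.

2.279

h(2.2) = -3.07440, h(2.3) = 0.88410
r2 = 2.30000 − 0.88410·(2.30000 − 2.20000) / (0.88410 − (-3.07440)) = 2.30000 − (0.08841)/(3.95850) = 2.27767
h(2.27767) = -0.05313
r3 = 2.27767 − (-0.05313)·(2.27767 − 2.30000) / (-0.05313 − 0.88410) = 2.27767 − (0.00119)/(-0.93723) = 2.27893
h(2.27893) = -0.00084
r4 = 2.27893 − (-0.00084)·(2.27893 − 2.27767) / (-0.00084 − (-0.05313)) = 2.27893 − (0.00000)/(0.05229) = 2.27895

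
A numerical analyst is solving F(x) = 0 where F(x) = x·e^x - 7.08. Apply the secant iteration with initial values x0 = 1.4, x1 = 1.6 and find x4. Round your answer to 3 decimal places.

1.531

F(1.4) = -1.40272, F(1.6) = 0.84485
x2 = 1.60000 − 0.84485·(1.60000 − 1.40000) / (0.84485 − (-1.40272)) = 1.60000 − (0.16897)/(2.24757) = 1.52482
F(1.52482) = -0.07448
x3 = 1.52482 − (-0.07448)·(1.52482 − 1.60000) / (-0.07448 − 0.84485) = 1.52482 − (0.00560)/(-0.91934) = 1.53091
F(1.53091) = -0.00353
x4 = 1.53091 − (-0.00353)·(1.53091 − 1.52482) / (-0.00353 − (-0.07448)) = 1.53091 − (-0.00002)/(0.07095) = 1.53121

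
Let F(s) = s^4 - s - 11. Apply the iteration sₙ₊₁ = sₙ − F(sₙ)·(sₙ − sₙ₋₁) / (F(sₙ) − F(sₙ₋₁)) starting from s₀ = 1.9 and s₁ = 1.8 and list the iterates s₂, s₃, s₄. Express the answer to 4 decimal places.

1.8946, 1.8950, 1.8950

F(1.9) = 0.132100, F(1.8) = -2.302400
s₂ = 1.800000 − (-2.302400)·(1.800000 − 1.900000) / (-2.302400 − 0.132100) = 1.800000 − (0.230240)/(-2.434500) = 1.894574
F(1.894574) = -0.010710
s₃ = 1.894574 − (-0.010710)·(1.894574 − 1.800000) / (-0.010710 − (-2.302400)) = 1.894574 − (-0.001013)/(2.291690) = 1.895016
F(1.895016) = 0.000875
s₄ = 1.895016 − 0.000875·(1.895016 − 1.894574) / (0.000875 − (-0.010710)) = 1.895016 − (0.000000)/(0.011584) = 1.894982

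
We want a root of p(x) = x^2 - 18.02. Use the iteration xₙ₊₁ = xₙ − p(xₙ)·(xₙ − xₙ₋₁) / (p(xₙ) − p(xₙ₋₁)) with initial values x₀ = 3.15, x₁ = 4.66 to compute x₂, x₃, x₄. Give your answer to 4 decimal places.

p(3.15) = -8.097500, p(4.66) = 3.695600
x₂ = 4.660000 − 3.695600·(4.660000 − 3.150000) / (3.695600 − (-8.097500)) = 4.660000 − (5.580356)/(11.793100) = 4.186812
p(4.186812) = -0.490607
x₃ = 4.186812 − (-0.490607)·(4.186812 − 4.660000) / (-0.490607 − 3.695600) = 4.186812 − (0.232150)/(-4.186207) = 4.242268
p(4.242268) = -0.023166
x₄ = 4.242268 − (-0.023166)·(4.242268 − 4.186812) / (-0.023166 − (-0.490607)) = 4.242268 − (-0.001285)/(0.467441) = 4.245016

4.1868, 4.2423, 4.2450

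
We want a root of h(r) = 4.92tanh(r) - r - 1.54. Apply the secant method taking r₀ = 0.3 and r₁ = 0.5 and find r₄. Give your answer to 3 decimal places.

h(0.3) = -0.40674, h(0.5) = 0.23362
r₂ = 0.50000 − 0.23362·(0.50000 − 0.30000) / (0.23362 − (-0.40674)) = 0.50000 − (0.04672)/(0.64036) = 0.42704
h(0.42704) = 0.01494
r₃ = 0.42704 − 0.01494·(0.42704 − 0.50000) / (0.01494 − 0.23362) = 0.42704 − (-0.00109)/(-0.21867) = 0.42205
h(0.42205) = -0.00066
r₄ = 0.42205 − (-0.00066)·(0.42205 − 0.42704) / (-0.00066 − 0.01494) = 0.42205 − (0.00000)/(-0.01560) = 0.42226

0.422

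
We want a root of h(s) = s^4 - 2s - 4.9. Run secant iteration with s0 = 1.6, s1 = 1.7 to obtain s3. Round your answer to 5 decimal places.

h(1.6) = -1.5464000, h(1.7) = 0.0521000
s2 = 1.7000000 − 0.0521000·(1.7000000 − 1.6000000) / (0.0521000 − (-1.5464000)) = 1.7000000 − (0.0052100)/(1.5985000) = 1.6967407
h(1.6967407) = -0.0052493
s3 = 1.6967407 − (-0.0052493)·(1.6967407 − 1.7000000) / (-0.0052493 − 0.0521000) = 1.6967407 − (0.0000171)/(-0.0573493) = 1.6970390

1.69704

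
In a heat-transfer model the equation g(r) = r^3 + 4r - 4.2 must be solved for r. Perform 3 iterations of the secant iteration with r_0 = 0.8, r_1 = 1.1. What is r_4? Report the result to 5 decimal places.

0.87977

g(0.8) = -0.4880000, g(1.1) = 1.5310000
r_2 = 1.1000000 − 1.5310000·(1.1000000 − 0.8000000) / (1.5310000 − (-0.4880000)) = 1.1000000 − (0.4593000)/(2.0190000) = 0.8725111
g(0.8725111) = -0.0457339
r_3 = 0.8725111 − (-0.0457339)·(0.8725111 − 1.1000000) / (-0.0457339 − 1.5310000) = 0.8725111 − (0.0104040)/(-1.5767339) = 0.8791096
g(0.8791096) = -0.0041563
r_4 = 0.8791096 − (-0.0041563)·(0.8791096 − 0.8725111) / (-0.0041563 − (-0.0457339)) = 0.8791096 − (-0.0000274)/(0.0415776) = 0.8797692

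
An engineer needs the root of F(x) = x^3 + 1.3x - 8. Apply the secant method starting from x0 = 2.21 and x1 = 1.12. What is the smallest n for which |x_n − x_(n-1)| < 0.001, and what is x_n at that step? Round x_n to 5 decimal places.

F(2.21) = 5.6668610, F(1.12) = -5.1390720
x2 = 1.1200000 − (-5.1390720)·(-1.0900000)/(-10.8059330) = 1.6383808;  |Δ| = 0.5183808
F(1.6383808) = -1.4722128
x3 = 1.6383808 − (-1.4722128)·(0.5183808)/(3.6668592) = 1.8465063;  |Δ| = 0.2081255
F(1.8465063) = 0.6962796
x4 = 1.8465063 − 0.6962796·(0.2081255)/(2.1684924) = 1.7796795;  |Δ| = 0.0668269
F(1.7796795) = -0.0497109
x5 = 1.7796795 − (-0.0497109)·(-0.0668269)/(-0.7459905) = 1.7841326;  |Δ| = 0.0044532
F(1.7841326) = -0.0015028
x6 = 1.7841326 − (-0.0015028)·(0.0044532)/(0.0482081) = 1.7842715;  |Δ| = 0.0001388
|x6 − x5| = 0.0001388 < 0.001

n = 6, x_n = 1.78427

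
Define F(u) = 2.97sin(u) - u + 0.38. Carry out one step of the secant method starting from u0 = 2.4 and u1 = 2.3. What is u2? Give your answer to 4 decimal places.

F(2.4) = -0.013874, F(2.3) = 0.294744
u2 = 2.300000 − 0.294744·(2.300000 − 2.400000) / (0.294744 − (-0.013874)) = 2.300000 − (-0.029474)/(0.308619) = 2.395504

2.3955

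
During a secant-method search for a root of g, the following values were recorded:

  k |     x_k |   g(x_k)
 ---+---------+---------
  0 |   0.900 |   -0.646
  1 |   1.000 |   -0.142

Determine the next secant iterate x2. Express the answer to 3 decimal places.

1.028

x2 = 1.000 − (-0.142)·(1.000 − 0.900) / (-0.142 − (-0.646))
   = 1.000 − (-0.01420)/(0.50400) = 1.02817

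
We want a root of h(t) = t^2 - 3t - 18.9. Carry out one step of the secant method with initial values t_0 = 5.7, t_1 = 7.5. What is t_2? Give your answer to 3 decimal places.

h(5.7) = -3.51000, h(7.5) = 14.85000
t_2 = 7.50000 − 14.85000·(7.50000 − 5.70000) / (14.85000 − (-3.51000)) = 7.50000 − (26.73000)/(18.36000) = 6.04412

6.044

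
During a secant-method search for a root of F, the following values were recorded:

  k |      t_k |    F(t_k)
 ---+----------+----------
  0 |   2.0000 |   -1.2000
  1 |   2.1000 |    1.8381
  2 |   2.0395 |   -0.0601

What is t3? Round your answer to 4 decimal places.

t3 = 2.0395 − (-0.0601)·(2.0395 − 2.1000) / (-0.0601 − 1.8381)
   = 2.0395 − (0.003636)/(-1.898200) = 2.041416

2.0414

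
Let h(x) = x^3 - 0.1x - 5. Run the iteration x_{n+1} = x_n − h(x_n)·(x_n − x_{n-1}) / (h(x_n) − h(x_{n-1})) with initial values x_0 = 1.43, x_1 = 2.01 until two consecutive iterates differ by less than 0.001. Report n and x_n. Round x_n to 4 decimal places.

h(1.43) = -2.218793, h(2.01) = 2.919601
x_2 = 2.010000 − 2.919601·(0.580000)/(5.138394) = 1.680448;  |Δ| = 0.329552
h(1.680448) = -0.422619
x_3 = 1.680448 − (-0.422619)·(-0.329552)/(-3.342220) = 1.722119;  |Δ| = 0.041671
h(1.722119) = -0.064931
x_4 = 1.722119 − (-0.064931)·(0.041671)/(0.357688) = 1.729684;  |Δ| = 0.007565
h(1.729684) = 0.001912
x_5 = 1.729684 − 0.001912·(0.007565)/(0.066843) = 1.729468;  |Δ| = 0.000216
|x_5 − x_4| = 0.000216 < 0.001

n = 5, x_n = 1.7295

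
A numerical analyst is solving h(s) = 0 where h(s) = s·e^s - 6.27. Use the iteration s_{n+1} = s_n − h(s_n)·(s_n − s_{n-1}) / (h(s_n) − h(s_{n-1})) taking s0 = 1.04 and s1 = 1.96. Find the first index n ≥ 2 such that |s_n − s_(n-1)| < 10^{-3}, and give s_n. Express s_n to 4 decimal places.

h(1.04) = -3.327614, h(1.96) = 7.644681
s2 = 1.960000 − 7.644681·(0.920000)/(10.972295) = 1.319012;  |Δ| = 0.640988
h(1.319012) = -1.337256
s3 = 1.319012 − (-1.337256)·(-0.640988)/(-8.981937) = 1.414444;  |Δ| = 0.095432
h(1.414444) = -0.450694
s4 = 1.414444 − (-0.450694)·(0.095432)/(0.886562) = 1.462958;  |Δ| = 0.048514
h(1.462958) = 0.048102
s5 = 1.462958 − 0.048102·(0.048514)/(0.498796) = 1.458280;  |Δ| = 0.004678
h(1.458280) = -0.001499
s6 = 1.458280 − (-0.001499)·(-0.004678)/(-0.049601) = 1.458421;  |Δ| = 0.000141
|s6 − s5| = 0.000141 < 10^{-3}

n = 6, s_n = 1.4584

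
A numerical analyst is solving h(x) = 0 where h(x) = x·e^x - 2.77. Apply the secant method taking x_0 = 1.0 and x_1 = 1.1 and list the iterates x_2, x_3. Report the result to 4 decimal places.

h(1.0) = -0.051718, h(1.1) = 0.534583
x_2 = 1.100000 − 0.534583·(1.100000 − 1.000000) / (0.534583 − (-0.051718)) = 1.100000 − (0.053458)/(0.586301) = 1.008821
h(1.008821) = -0.003443
x_3 = 1.008821 − (-0.003443)·(1.008821 − 1.100000) / (-0.003443 − 0.534583) = 1.008821 − (0.000314)/(-0.538026) = 1.009405

1.0088, 1.0094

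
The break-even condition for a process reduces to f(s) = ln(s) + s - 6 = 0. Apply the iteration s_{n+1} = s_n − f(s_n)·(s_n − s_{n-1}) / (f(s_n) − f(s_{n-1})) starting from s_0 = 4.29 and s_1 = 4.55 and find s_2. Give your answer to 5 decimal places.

f(4.29) = -0.2537133, f(4.55) = 0.0651272
s_2 = 4.5500000 − 0.0651272·(4.5500000 − 4.2900000) / (0.0651272 − (-0.2537133)) = 4.5500000 − (0.0169331)/(0.3188405) = 4.4968917

4.49689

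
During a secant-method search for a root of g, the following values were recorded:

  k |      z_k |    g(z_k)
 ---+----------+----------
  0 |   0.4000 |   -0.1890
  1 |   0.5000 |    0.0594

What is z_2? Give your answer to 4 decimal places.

z_2 = 0.5000 − 0.0594·(0.5000 − 0.4000) / (0.0594 − (-0.1890))
   = 0.5000 − (0.005940)/(0.248400) = 0.476087

0.4761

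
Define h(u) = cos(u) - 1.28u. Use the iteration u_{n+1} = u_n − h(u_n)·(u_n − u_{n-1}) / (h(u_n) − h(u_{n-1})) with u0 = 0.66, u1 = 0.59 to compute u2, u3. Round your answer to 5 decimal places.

h(0.66) = -0.0548078, h(0.59) = 0.0757407
u2 = 0.5900000 − 0.0757407·(0.5900000 − 0.6600000) / (0.0757407 − (-0.0548078)) = 0.5900000 − (-0.0053018)/(0.1305484) = 0.6306121
h(0.6306121) = 0.0004832
u3 = 0.6306121 − 0.0004832·(0.6306121 − 0.5900000) / (0.0004832 − 0.0757407) = 0.6306121 − (0.0000196)/(-0.0752574) = 0.6308729

0.63061, 0.63087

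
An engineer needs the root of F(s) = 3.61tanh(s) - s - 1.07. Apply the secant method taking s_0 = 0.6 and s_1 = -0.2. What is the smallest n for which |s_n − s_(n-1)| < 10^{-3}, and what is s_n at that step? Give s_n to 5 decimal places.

n = 5, s_n = 0.44845

F(0.6) = 0.2687489, F(-0.2) = -1.5825249
s_2 = -0.2000000 − (-1.5825249)·(-0.8000000)/(-1.8512738) = 0.4838642;  |Δ| = 0.6838642
F(0.4838642) = 0.0682279
s_3 = 0.4838642 − 0.0682279·(0.6838642)/(1.6507528) = 0.4555992;  |Δ| = 0.0282650
F(0.4555992) = 0.0140320
s_4 = 0.4555992 − 0.0140320·(-0.0282650)/(-0.0541958) = 0.4482810;  |Δ| = 0.0073182
F(0.4482810) = -0.0003303
s_5 = 0.4482810 − (-0.0003303)·(-0.0073182)/(-0.0143624) = 0.4484493;  |Δ| = 0.0001683
|s_5 − s_4| = 0.0001683 < 10^{-3}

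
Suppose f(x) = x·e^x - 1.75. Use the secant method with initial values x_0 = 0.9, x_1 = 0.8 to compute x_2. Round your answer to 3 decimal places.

0.793

f(0.9) = 0.46364, f(0.8) = 0.03043
x_2 = 0.80000 − 0.03043·(0.80000 − 0.90000) / (0.03043 − 0.46364) = 0.80000 − (-0.00304)/(-0.43321) = 0.79298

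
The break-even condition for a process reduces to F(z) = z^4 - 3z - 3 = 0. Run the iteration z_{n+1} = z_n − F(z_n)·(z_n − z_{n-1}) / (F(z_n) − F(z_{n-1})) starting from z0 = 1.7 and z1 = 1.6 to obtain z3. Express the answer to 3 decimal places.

F(1.7) = 0.25210, F(1.6) = -1.24640
z2 = 1.60000 − (-1.24640)·(1.60000 − 1.70000) / (-1.24640 − 0.25210) = 1.60000 − (0.12464)/(-1.49850) = 1.68318
F(1.68318) = -0.02317
z3 = 1.68318 − (-0.02317)·(1.68318 − 1.60000) / (-0.02317 − (-1.24640)) = 1.68318 − (-0.00193)/(1.22323) = 1.68475

1.685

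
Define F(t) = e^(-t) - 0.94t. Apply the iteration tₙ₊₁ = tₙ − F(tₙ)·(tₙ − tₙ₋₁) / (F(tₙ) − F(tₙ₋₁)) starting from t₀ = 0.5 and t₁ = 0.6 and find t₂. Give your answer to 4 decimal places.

F(0.5) = 0.136531, F(0.6) = -0.015188
t₂ = 0.600000 − (-0.015188)·(0.600000 − 0.500000) / (-0.015188 − 0.136531) = 0.600000 − (-0.001519)/(-0.151719) = 0.589989

0.5900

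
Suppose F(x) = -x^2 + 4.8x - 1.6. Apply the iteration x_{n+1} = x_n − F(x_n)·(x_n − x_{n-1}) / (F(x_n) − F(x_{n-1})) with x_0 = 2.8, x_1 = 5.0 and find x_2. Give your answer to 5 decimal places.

F(2.8) = 4.0000000, F(5.0) = -2.6000000
x_2 = 5.0000000 − (-2.6000000)·(5.0000000 − 2.8000000) / (-2.6000000 − 4.0000000) = 5.0000000 − (-5.7200000)/(-6.6000000) = 4.1333333

4.13333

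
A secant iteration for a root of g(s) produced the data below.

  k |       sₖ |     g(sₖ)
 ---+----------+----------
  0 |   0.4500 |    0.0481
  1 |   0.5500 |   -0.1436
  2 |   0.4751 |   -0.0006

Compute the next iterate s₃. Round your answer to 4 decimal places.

0.4748

s₃ = 0.4751 − (-0.0006)·(0.4751 − 0.5500) / (-0.0006 − (-0.1436))
   = 0.4751 − (0.000045)/(0.143000) = 0.474786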